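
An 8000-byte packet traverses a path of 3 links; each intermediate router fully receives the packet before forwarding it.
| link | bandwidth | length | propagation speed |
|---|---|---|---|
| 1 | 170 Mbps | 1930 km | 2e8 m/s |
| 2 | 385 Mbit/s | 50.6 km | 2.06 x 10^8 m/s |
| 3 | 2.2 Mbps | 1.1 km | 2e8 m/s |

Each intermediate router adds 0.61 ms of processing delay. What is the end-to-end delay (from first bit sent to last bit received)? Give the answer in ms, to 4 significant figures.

40.75 ms

L = 8000 × 8 = 64000 bits.
Transmission delays (L/R per hop): 0.376471, 0.166234, 29.0909 ms; sum = 29.6336 ms.
Propagation delays (d/s per hop): 9.65, 0.245631, 0.0055 ms; sum = 9.90113 ms.
Processing at 2 router(s): 2 × 0.61 ms = 1.22 ms.
End-to-end = 40.75 ms.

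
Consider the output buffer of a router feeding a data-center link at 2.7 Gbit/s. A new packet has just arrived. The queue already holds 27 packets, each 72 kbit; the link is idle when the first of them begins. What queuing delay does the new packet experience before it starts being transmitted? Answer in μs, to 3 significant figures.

720 μs

Each queued packet: L/R = 72000/2700000000 = 26.6667 μs.
27 queued → 720 μs.
Queuing delay = 720 μs.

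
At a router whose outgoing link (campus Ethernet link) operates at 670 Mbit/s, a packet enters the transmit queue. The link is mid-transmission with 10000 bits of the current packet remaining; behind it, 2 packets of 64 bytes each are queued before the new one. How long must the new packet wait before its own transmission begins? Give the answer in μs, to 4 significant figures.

16.45 μs

Each queued packet: L/R = 512/670000000 = 0.764179 μs.
2 queued → 1.52836 μs.
Plus remaining 10000 bits of current packet: 14.9254 μs.
Queuing delay = 16.45 μs.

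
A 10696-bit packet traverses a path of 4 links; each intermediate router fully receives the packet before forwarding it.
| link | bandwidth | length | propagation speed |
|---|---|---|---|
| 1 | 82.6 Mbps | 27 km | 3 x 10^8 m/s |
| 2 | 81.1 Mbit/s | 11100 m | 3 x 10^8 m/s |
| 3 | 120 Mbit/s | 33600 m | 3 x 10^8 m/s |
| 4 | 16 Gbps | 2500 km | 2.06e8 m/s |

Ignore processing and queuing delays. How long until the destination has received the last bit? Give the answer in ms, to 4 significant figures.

Transmission delays (L/R per hop): 0.129492, 0.131887, 0.0891333, 0.0006685 ms; sum = 0.35118 ms.
Propagation delays (d/s per hop): 0.09, 0.037, 0.112, 12.1359 ms; sum = 12.3749 ms.
End-to-end = 12.73 ms.

12.73 ms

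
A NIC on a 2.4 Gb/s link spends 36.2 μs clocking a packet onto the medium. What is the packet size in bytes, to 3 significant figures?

L = R × t_tx = 2400000000 b/s × 3.62e-05 s = 86880 bits.
In bytes: 86880 / 8 = 10900 bytes.

10900 bytes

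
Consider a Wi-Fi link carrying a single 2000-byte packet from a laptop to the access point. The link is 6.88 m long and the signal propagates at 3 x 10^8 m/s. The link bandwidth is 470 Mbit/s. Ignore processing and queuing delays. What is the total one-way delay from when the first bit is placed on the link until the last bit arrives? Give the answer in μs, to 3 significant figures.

L = 2000 × 8 = 16000 bits.
Transmission delay = L/R = 16000 / 470000000 = 34.0426 μs.
Propagation delay = d/s = 6.88 m / 300000000 m/s = 0.0229333 μs.
Total = 34.1 μs.

34.1 μs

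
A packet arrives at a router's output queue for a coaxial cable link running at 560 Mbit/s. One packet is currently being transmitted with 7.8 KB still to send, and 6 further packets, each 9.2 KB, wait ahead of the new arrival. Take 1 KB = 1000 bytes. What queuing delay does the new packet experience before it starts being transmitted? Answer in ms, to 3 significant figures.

Each queued packet: L/R = 73600/560000000 = 0.131429 ms.
6 queued → 0.788571 ms.
Plus remaining 62400 bits of current packet: 0.111429 ms.
Queuing delay = 0.900 ms.

0.900 ms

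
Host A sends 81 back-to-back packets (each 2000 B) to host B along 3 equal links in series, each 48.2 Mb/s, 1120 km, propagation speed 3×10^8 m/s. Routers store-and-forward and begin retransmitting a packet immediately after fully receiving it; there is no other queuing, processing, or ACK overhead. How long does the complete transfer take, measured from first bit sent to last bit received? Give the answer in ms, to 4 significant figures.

38.75 ms

Per-hop transmission t_tx = L/R = 16000/48200000 = 0.33195 ms.
Per-hop propagation t_prop = 1120000/300000000 = 3.73333 ms.
Pipeline fill: first packet needs 3·t_tx to clear all hops; remaining 80 packets each add one t_tx.
Total = (3+81-1)·t_tx + 3·t_prop = 83·0.33195 + 3·3.73333 = 38.75 ms.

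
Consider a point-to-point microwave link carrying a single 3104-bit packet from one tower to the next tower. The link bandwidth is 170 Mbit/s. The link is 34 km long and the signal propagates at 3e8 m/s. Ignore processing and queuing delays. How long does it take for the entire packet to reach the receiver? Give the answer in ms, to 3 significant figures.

Transmission delay = L/R = 3104 / 170000000 = 0.0182588 ms.
Propagation delay = d/s = 34000 m / 300000000 m/s = 0.113333 ms.
Total = 0.132 ms.

0.132 ms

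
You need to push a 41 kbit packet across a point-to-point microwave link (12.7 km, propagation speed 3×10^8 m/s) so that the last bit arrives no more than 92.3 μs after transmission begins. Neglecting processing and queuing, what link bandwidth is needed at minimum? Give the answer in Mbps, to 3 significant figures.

821 Mbps

Propagation delay = 12700 / 300000000 = 42.3333 μs.
Transmission budget = 92.3 − 42.3333 = 49.9667 μs.
R ≥ L / t_tx = 41000 bits / 4.99667e-05 s = 821 Mbps.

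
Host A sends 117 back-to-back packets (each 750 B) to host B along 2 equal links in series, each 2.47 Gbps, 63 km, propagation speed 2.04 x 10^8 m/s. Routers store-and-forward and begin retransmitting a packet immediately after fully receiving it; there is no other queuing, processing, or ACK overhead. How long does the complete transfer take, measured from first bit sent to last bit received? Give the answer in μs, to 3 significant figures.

904 μs

Per-hop transmission t_tx = L/R = 6000/2470000000 = 2.42915 μs.
Per-hop propagation t_prop = 63000/204000000 = 308.824 μs.
Pipeline fill: first packet needs 2·t_tx to clear all hops; remaining 116 packets each add one t_tx.
Total = (2+117-1)·t_tx + 2·t_prop = 118·2.42915 + 2·308.824 = 904 μs.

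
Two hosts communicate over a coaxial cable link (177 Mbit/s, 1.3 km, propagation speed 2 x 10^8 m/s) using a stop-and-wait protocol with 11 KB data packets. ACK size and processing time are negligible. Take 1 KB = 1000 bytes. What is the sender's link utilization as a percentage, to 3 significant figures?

97.5 %

t_tx = L/R = 88000/177000000 = 0.000497175 s.
t_prop = 1300/200000000 = 6.5e-06 s; RTT = 1.3e-05 s.
Cycle = t_tx + RTT = 0.000510175 s.
Utilization = t_tx / cycle = 0.000497175/0.000510175 = 97.5 %.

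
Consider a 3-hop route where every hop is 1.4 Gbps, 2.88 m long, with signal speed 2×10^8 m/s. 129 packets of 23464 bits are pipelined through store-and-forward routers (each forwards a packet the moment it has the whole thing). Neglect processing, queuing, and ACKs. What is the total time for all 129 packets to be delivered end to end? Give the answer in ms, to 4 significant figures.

Per-hop transmission t_tx = L/R = 23464/1400000000 = 0.01676 ms.
Per-hop propagation t_prop = 2.88/200000000 = 1.44e-05 ms.
Pipeline fill: first packet needs 3·t_tx to clear all hops; remaining 128 packets each add one t_tx.
Total = (3+129-1)·t_tx + 3·t_prop = 131·0.01676 + 3·1.44e-05 = 2.196 ms.

2.196 ms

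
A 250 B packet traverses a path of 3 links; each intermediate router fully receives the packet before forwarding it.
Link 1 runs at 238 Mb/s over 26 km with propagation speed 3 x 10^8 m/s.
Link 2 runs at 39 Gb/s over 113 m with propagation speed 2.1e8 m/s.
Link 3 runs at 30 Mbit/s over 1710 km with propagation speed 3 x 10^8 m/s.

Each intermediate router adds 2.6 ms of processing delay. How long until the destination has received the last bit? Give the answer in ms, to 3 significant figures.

L = 250 × 8 = 2000 bits.
Transmission delays (L/R per hop): 0.00840336, 5.12821e-05, 0.0666667 ms; sum = 0.0751213 ms.
Propagation delays (d/s per hop): 0.0866667, 0.000538095, 5.7 ms; sum = 5.7872 ms.
Processing at 2 router(s): 2 × 2.6 ms = 5.2 ms.
End-to-end = 11.1 ms.

11.1 ms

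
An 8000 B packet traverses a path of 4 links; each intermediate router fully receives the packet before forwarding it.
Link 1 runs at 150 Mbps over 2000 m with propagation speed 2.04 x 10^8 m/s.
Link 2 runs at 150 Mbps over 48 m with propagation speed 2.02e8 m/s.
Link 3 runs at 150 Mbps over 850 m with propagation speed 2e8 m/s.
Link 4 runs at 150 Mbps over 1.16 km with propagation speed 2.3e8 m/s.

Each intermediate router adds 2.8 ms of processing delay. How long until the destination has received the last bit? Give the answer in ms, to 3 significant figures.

L = 8000 × 8 = 64000 bits.
Transmission delay per hop = L/R = 64000/150000000 = 0.426667 ms; 4 hops → 1.70667 ms.
Propagation delays (d/s per hop): 0.00980392, 0.000237624, 0.00425, 0.00504348 ms; sum = 0.019335 ms.
Processing at 3 router(s): 3 × 2.8 ms = 8.4 ms.
End-to-end = 10.1 ms.

10.1 ms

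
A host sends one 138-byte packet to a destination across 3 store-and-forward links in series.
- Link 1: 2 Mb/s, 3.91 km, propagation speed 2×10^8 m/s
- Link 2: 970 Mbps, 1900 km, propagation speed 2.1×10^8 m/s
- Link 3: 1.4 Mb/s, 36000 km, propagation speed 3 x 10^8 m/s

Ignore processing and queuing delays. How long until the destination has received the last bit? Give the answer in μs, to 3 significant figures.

130000 μs

L = 138 × 8 = 1104 bits.
Transmission delays (L/R per hop): 552, 1.13814, 788.571 μs; sum = 1341.71 μs.
Propagation delays (d/s per hop): 19.55, 9047.62, 120000 μs; sum = 129067 μs.
End-to-end = 130000 μs.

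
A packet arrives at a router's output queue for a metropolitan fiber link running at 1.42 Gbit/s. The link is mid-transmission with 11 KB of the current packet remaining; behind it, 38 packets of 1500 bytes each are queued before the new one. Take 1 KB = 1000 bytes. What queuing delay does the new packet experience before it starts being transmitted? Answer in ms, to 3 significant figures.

Each queued packet: L/R = 12000/1420000000 = 0.0084507 ms.
38 queued → 0.321127 ms.
Plus remaining 88000 bits of current packet: 0.0619718 ms.
Queuing delay = 0.383 ms.

0.383 ms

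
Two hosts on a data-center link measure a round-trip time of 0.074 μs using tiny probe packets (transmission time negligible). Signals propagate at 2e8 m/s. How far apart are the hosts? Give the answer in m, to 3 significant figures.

One-way propagation = RTT/2 = 0.037 μs.
d = s × t = 200000000 × 3.7e-08 = 7.40 m.

7.40 m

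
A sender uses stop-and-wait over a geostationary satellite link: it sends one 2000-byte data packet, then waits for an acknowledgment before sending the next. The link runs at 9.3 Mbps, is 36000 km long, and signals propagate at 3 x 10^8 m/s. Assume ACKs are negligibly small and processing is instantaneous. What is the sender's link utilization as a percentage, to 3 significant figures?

t_tx = L/R = 16000/9300000 = 0.00172043 s.
t_prop = 36000000/300000000 = 0.12 s; RTT = 0.24 s.
Cycle = t_tx + RTT = 0.24172 s.
Utilization = t_tx / cycle = 0.00172043/0.24172 = 0.712 %.

0.712 %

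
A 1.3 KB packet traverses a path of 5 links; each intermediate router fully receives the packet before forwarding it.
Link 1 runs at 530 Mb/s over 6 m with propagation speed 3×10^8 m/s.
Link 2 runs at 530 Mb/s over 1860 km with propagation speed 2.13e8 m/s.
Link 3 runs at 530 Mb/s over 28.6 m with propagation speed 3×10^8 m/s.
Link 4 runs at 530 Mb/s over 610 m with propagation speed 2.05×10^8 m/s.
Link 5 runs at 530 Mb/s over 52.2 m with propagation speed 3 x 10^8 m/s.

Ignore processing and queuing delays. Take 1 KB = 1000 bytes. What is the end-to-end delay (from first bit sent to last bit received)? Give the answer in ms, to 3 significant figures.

8.83 ms

L = 10400 bits.
Transmission delay per hop = L/R = 10400/530000000 = 0.0196226 ms; 5 hops → 0.0981132 ms.
Propagation delays (d/s per hop): 2e-05, 8.73239, 9.53333e-05, 0.00297561, 0.000174 ms; sum = 8.73566 ms.
End-to-end = 8.83 ms.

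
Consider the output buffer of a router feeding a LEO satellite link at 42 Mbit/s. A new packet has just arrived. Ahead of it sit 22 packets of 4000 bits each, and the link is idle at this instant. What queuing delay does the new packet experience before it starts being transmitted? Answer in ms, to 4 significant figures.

Each queued packet: L/R = 4000/42000000 = 0.0952381 ms.
22 queued → 2.09524 ms.
Queuing delay = 2.095 ms.

2.095 ms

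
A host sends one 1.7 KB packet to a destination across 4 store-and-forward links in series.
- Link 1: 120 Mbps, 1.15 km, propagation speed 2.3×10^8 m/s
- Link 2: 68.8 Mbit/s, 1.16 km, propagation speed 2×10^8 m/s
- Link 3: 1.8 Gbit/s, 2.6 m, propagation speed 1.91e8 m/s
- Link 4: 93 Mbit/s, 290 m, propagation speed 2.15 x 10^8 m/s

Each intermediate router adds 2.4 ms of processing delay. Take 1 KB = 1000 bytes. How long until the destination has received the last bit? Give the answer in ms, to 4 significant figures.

L = 13600 bits.
Transmission delays (L/R per hop): 0.113333, 0.197674, 0.00755556, 0.146237 ms; sum = 0.4648 ms.
Propagation delays (d/s per hop): 0.005, 0.0058, 1.36126e-05, 0.00134884 ms; sum = 0.0121624 ms.
Processing at 3 router(s): 3 × 2.4 ms = 7.2 ms.
End-to-end = 7.677 ms.

7.677 ms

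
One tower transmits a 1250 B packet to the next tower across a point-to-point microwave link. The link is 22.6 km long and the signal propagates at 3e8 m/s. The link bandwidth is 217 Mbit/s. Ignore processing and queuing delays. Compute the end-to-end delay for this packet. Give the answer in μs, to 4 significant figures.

121.4 μs

L = 1250 × 8 = 10000 bits.
Transmission delay = L/R = 10000 / 217000000 = 46.0829 μs.
Propagation delay = d/s = 22600 m / 300000000 m/s = 75.3333 μs.
Total = 121.4 μs.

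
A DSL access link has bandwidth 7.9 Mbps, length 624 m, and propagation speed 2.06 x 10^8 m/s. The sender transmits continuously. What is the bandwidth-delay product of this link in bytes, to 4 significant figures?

2.991 bytes

Propagation delay = 624 / 206000000 = 3.02913e-06 s.
BDP = R × t_prop = 7900000 × 3.02913e-06 = 23.9301 bits.
In bytes: 23.9301/8 = 2.991 bytes.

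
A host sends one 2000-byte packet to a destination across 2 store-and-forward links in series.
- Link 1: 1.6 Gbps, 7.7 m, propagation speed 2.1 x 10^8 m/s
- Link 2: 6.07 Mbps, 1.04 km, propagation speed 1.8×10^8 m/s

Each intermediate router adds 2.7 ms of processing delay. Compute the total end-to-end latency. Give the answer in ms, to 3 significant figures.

5.35 ms

L = 2000 × 8 = 16000 bits.
Transmission delays (L/R per hop): 0.01, 2.63591 ms; sum = 2.64591 ms.
Propagation delays (d/s per hop): 3.66667e-05, 0.00577778 ms; sum = 0.00581444 ms.
Processing at 1 router(s): 1 × 2.7 ms = 2.7 ms.
End-to-end = 5.35 ms.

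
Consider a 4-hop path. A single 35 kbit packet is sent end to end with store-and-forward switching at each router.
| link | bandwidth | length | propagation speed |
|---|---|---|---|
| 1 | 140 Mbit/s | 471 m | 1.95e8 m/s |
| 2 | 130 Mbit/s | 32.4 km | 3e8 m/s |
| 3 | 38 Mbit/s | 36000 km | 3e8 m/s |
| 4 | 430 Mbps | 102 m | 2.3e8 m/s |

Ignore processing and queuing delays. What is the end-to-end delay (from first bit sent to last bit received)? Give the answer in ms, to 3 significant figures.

L = 35000 bits.
Transmission delays (L/R per hop): 0.25, 0.269231, 0.921053, 0.0813953 ms; sum = 1.52168 ms.
Propagation delays (d/s per hop): 0.00241538, 0.108, 120, 0.000443478 ms; sum = 120.111 ms.
End-to-end = 122 ms.

122 ms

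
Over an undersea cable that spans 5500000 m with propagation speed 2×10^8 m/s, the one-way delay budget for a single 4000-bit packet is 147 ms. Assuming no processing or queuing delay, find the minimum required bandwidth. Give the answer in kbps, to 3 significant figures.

33.5 kbps

Propagation delay = 5500000 / 200000000 = 27.5 ms.
Transmission budget = 147 − 27.5 = 119.5 ms.
R ≥ L / t_tx = 4000 bits / 0.1195 s = 33.5 kbps.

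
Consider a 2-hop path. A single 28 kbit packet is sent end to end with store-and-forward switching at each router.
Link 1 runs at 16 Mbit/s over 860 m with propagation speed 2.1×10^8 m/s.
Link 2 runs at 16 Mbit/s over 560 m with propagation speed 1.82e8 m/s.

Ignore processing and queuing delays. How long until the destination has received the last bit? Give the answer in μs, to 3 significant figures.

L = 28000 bits.
Transmission delay per hop = L/R = 28000/16000000 = 1750 μs; 2 hops → 3500 μs.
Propagation delays (d/s per hop): 4.09524, 3.07692 μs; sum = 7.17216 μs.
End-to-end = 3510 μs.

3510 μs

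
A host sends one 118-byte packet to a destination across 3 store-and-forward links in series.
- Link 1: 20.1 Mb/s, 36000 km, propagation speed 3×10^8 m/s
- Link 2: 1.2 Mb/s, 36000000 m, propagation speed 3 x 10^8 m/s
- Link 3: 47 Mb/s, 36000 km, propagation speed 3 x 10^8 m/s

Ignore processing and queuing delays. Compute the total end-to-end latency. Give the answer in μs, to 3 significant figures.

L = 118 × 8 = 944 bits.
Transmission delays (L/R per hop): 46.9652, 786.667, 20.0851 μs; sum = 853.717 μs.
Propagation delays (d/s per hop): 120000, 120000, 120000 μs; sum = 360000 μs.
End-to-end = 361000 μs.

361000 μs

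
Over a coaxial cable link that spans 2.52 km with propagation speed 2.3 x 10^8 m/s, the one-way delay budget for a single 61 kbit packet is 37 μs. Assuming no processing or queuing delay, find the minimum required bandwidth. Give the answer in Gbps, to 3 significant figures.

Propagation delay = 2520 / 2.3e+08 = 10.9565 μs.
Transmission budget = 37 − 10.9565 = 26.0435 μs.
R ≥ L / t_tx = 61000 bits / 2.60435e-05 s = 2.34 Gbps.

2.34 Gbps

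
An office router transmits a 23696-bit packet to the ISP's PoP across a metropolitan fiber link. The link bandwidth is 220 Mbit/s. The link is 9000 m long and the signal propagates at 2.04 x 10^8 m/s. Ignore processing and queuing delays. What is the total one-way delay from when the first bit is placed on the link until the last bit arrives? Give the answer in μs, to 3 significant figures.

152 μs

Transmission delay = L/R = 23696 / 220000000 = 107.709 μs.
Propagation delay = d/s = 9000 m / 204000000 m/s = 44.1176 μs.
Total = 152 μs.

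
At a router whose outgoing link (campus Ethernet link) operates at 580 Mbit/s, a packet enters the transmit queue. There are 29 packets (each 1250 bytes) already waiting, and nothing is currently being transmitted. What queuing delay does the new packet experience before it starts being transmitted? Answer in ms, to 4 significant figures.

0.5000 ms

Each queued packet: L/R = 10000/580000000 = 0.0172414 ms.
29 queued → 0.5 ms.
Queuing delay = 0.5000 ms.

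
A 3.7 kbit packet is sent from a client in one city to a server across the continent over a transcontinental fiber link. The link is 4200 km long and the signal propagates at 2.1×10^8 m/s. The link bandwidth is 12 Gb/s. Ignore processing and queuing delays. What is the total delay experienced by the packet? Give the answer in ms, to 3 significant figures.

L = 3700 bits.
Transmission delay = L/R = 3700 / 12000000000 = 0.000308333 ms.
Propagation delay = d/s = 4200000 m / 210000000 m/s = 20 ms.
Total = 20.0 ms.

20.0 ms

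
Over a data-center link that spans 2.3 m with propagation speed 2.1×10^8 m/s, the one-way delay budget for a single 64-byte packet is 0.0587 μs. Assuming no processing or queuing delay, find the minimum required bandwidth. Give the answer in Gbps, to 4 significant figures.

10.72 Gbps

L = 512 bits.
Propagation delay = 2.3 / 210000000 = 0.0109524 μs.
Transmission budget = 0.0587 − 0.0109524 = 0.0477476 μs.
R ≥ L / t_tx = 512 bits / 4.77476e-08 s = 10.72 Gbps.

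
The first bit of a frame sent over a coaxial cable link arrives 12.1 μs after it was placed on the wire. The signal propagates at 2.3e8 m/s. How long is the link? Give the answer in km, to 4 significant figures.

d = s × t_prop = 2.3e+08 × 1.21e-05 = 2.783 km.

2.783 km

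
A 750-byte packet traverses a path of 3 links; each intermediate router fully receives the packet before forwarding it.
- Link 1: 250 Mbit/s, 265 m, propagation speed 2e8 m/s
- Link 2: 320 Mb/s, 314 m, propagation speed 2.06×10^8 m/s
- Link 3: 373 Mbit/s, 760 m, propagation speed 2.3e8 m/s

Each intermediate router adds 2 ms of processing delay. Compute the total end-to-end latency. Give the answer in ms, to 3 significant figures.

L = 750 × 8 = 6000 bits.
Transmission delays (L/R per hop): 0.024, 0.01875, 0.0160858 ms; sum = 0.0588358 ms.
Propagation delays (d/s per hop): 0.001325, 0.00152427, 0.00330435 ms; sum = 0.00615362 ms.
Processing at 2 router(s): 2 × 2 ms = 4 ms.
End-to-end = 4.06 ms.

4.06 ms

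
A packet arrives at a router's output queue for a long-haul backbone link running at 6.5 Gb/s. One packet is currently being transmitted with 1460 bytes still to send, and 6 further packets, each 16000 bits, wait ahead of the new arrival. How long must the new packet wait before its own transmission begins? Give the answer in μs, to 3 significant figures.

Each queued packet: L/R = 16000/6500000000 = 2.46154 μs.
6 queued → 14.7692 μs.
Plus remaining 11680 bits of current packet: 1.79692 μs.
Queuing delay = 16.6 μs.

16.6 μs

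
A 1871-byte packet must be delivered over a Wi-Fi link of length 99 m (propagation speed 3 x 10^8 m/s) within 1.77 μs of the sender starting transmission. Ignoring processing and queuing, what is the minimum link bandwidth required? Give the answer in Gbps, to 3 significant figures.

L = 14968 bits.
Propagation delay = 99 / 300000000 = 0.33 μs.
Transmission budget = 1.77 − 0.33 = 1.44 μs.
R ≥ L / t_tx = 14968 bits / 1.44e-06 s = 10.4 Gbps.

10.4 Gbps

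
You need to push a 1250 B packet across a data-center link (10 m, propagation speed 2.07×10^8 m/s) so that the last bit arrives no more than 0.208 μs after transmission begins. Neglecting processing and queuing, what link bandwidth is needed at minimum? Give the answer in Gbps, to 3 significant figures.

L = 10000 bits.
Propagation delay = 10 / 2.07e+08 = 0.0483092 μs.
Transmission budget = 0.208 − 0.0483092 = 0.159691 μs.
R ≥ L / t_tx = 10000 bits / 1.59691e-07 s = 62.6 Gbps.

62.6 Gbps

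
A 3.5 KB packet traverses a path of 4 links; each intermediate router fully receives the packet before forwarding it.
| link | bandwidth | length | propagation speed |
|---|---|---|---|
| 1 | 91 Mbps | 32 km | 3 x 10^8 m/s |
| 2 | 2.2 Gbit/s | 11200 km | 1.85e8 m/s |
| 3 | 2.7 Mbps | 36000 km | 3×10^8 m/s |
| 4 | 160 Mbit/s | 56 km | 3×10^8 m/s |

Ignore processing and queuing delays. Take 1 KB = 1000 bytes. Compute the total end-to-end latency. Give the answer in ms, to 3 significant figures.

192 ms

L = 28000 bits.
Transmission delays (L/R per hop): 0.307692, 0.0127273, 10.3704, 0.175 ms; sum = 10.8658 ms.
Propagation delays (d/s per hop): 0.106667, 60.5405, 120, 0.186667 ms; sum = 180.834 ms.
End-to-end = 192 ms.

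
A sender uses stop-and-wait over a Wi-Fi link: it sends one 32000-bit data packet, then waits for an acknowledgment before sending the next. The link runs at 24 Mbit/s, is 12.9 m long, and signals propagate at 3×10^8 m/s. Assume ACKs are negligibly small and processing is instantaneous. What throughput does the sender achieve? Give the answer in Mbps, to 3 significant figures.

24.0 Mbps

t_tx = L/R = 32000/24000000 = 0.00133333 s.
t_prop = 12.9/300000000 = 4.3e-08 s; RTT = 8.6e-08 s.
Cycle = t_tx + RTT = 0.00133342 s.
Throughput = L / cycle = 32000 / 0.00133342 = 24.0 Mbps.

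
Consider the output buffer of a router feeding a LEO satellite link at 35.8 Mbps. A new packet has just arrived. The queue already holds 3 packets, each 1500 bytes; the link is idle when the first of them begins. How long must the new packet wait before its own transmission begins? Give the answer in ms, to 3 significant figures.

1.01 ms

Each queued packet: L/R = 12000/35800000 = 0.335196 ms.
3 queued → 1.00559 ms.
Queuing delay = 1.01 ms.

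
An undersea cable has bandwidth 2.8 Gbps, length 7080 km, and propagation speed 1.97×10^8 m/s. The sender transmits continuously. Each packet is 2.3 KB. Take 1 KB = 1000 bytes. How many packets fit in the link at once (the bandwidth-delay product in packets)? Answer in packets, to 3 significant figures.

5470 packets

Propagation delay = 7080000 / 197000000 = 0.0359391 s.
BDP = R × t_prop = 2800000000 × 0.0359391 = 100629000 bits.
In packets of 18400 bits: 5470 packets.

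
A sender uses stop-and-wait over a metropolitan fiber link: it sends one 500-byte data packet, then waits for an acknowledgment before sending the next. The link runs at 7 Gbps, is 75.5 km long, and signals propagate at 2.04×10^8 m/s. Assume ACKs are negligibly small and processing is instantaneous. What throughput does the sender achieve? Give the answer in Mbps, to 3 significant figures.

5.40 Mbps

t_tx = L/R = 4000/7000000000 = 5.71429e-07 s.
t_prop = 75500/204000000 = 0.000370098 s; RTT = 0.000740196 s.
Cycle = t_tx + RTT = 0.000740768 s.
Throughput = L / cycle = 4000 / 0.000740768 = 5.40 Mbps.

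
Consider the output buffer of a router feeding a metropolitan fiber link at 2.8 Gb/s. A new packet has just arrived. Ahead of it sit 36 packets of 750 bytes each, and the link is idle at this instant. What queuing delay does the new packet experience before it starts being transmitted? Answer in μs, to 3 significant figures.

Each queued packet: L/R = 6000/2800000000 = 2.14286 μs.
36 queued → 77.1429 μs.
Queuing delay = 77.1 μs.

77.1 μs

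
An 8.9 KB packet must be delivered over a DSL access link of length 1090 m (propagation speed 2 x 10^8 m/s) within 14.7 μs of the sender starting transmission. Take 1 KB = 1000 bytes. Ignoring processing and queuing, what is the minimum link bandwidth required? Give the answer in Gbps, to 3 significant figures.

7.70 Gbps

L = 71200 bits.
Propagation delay = 1090 / 200000000 = 5.45 μs.
Transmission budget = 14.7 − 5.45 = 9.25 μs.
R ≥ L / t_tx = 71200 bits / 9.25e-06 s = 7.70 Gbps.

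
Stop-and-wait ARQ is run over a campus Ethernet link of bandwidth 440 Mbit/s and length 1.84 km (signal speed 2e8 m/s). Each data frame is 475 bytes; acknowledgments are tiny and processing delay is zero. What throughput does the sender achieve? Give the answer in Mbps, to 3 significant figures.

t_tx = L/R = 3800/440000000 = 8.63636e-06 s.
t_prop = 1840/200000000 = 9.2e-06 s; RTT = 1.84e-05 s.
Cycle = t_tx + RTT = 2.70364e-05 s.
Throughput = L / cycle = 3800 / 2.70364e-05 = 141 Mbps.

141 Mbps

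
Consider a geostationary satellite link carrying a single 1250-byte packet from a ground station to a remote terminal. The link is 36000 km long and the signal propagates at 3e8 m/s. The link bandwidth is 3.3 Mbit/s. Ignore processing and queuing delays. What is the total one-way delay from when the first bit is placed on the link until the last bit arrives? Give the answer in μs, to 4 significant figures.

L = 1250 × 8 = 10000 bits.
Transmission delay = L/R = 10000 / 3300000 = 3030.3 μs.
Propagation delay = d/s = 36000000 m / 300000000 m/s = 120000 μs.
Total = 123000 μs.

123000 μs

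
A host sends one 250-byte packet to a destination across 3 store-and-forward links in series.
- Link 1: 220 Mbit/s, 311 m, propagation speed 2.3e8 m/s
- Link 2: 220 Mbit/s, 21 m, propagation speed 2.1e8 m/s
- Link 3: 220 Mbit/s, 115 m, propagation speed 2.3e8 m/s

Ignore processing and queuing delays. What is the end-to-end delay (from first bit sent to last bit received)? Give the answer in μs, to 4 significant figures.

29.22 μs

L = 250 × 8 = 2000 bits.
Transmission delay per hop = L/R = 2000/220000000 = 9.09091 μs; 3 hops → 27.2727 μs.
Propagation delays (d/s per hop): 1.35217, 0.1, 0.5 μs; sum = 1.95217 μs.
End-to-end = 29.22 μs.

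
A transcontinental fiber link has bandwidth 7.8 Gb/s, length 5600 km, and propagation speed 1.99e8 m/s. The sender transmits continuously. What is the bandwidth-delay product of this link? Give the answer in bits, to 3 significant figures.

219000000 bits

Propagation delay = 5600000 / 199000000 = 0.0281407 s.
BDP = R × t_prop = 7800000000 × 0.0281407 = 219497000 bits.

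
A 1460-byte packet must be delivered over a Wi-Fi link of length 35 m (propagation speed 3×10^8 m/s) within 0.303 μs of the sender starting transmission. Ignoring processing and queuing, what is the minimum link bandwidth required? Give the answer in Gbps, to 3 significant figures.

62.7 Gbps

L = 11680 bits.
Propagation delay = 35 / 300000000 = 0.116667 μs.
Transmission budget = 0.303 − 0.116667 = 0.186333 μs.
R ≥ L / t_tx = 11680 bits / 1.86333e-07 s = 62.7 Gbps.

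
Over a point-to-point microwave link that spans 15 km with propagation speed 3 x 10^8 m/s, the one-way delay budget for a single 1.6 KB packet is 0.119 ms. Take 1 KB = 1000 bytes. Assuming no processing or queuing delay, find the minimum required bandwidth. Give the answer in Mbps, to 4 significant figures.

L = 12800 bits.
Propagation delay = 15000 / 300000000 = 0.05 ms.
Transmission budget = 0.119 − 0.05 = 0.069 ms.
R ≥ L / t_tx = 12800 bits / 6.9e-05 s = 185.5 Mbps.

185.5 Mbps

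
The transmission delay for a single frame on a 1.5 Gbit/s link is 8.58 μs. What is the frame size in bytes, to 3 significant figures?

L = R × t_tx = 1500000000 b/s × 8.58e-06 s = 12870 bits.
In bytes: 12870 / 8 = 1610 bytes.

1610 bytes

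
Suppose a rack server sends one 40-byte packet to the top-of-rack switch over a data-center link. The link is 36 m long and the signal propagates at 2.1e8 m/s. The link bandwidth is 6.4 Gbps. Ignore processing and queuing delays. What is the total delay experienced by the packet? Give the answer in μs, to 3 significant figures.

L = 40 × 8 = 320 bits.
Transmission delay = L/R = 320 / 6400000000 = 0.05 μs.
Propagation delay = d/s = 36 m / 210000000 m/s = 0.171429 μs.
Total = 0.221 μs.

0.221 μs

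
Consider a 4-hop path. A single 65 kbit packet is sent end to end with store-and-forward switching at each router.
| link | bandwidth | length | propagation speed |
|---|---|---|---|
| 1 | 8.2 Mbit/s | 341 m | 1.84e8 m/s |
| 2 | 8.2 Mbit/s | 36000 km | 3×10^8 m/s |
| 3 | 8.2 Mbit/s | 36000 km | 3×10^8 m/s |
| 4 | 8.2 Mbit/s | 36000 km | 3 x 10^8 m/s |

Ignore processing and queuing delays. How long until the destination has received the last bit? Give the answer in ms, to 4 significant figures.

391.7 ms

L = 65000 bits.
Transmission delay per hop = L/R = 65000/8.2e+06 = 7.92683 ms; 4 hops → 31.7073 ms.
Propagation delays (d/s per hop): 0.00185326, 120, 120, 120 ms; sum = 360.002 ms.
End-to-end = 391.7 ms.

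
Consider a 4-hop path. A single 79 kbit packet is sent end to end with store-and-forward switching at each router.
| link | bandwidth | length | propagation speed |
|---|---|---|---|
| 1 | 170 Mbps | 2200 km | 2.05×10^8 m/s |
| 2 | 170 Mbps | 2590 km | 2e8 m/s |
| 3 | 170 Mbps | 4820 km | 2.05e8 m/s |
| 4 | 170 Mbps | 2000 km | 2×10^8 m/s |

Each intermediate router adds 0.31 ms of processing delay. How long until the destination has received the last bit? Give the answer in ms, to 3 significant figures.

L = 79000 bits.
Transmission delay per hop = L/R = 79000/170000000 = 0.464706 ms; 4 hops → 1.85882 ms.
Propagation delays (d/s per hop): 10.7317, 12.95, 23.5122, 10 ms; sum = 57.1939 ms.
Processing at 3 router(s): 3 × 0.31 ms = 0.93 ms.
End-to-end = 60.0 ms.

60.0 ms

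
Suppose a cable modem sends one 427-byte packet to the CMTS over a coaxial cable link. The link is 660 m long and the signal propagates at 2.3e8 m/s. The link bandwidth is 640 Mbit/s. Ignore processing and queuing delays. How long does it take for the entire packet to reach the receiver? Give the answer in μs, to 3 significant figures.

8.21 μs

L = 427 × 8 = 3416 bits.
Transmission delay = L/R = 3416 / 640000000 = 5.3375 μs.
Propagation delay = d/s = 660 m / 2.3e+08 m/s = 2.86957 μs.
Total = 8.21 μs.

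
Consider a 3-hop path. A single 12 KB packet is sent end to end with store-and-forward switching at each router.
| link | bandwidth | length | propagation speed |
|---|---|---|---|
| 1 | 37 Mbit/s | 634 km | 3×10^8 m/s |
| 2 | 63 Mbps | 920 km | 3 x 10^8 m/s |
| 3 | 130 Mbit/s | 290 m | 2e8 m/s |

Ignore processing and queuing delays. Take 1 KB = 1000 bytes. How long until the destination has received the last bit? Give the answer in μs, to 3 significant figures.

10000 μs

L = 96000 bits.
Transmission delays (L/R per hop): 2594.59, 1523.81, 738.462 μs; sum = 4856.87 μs.
Propagation delays (d/s per hop): 2113.33, 3066.67, 1.45 μs; sum = 5181.45 μs.
End-to-end = 10000 μs.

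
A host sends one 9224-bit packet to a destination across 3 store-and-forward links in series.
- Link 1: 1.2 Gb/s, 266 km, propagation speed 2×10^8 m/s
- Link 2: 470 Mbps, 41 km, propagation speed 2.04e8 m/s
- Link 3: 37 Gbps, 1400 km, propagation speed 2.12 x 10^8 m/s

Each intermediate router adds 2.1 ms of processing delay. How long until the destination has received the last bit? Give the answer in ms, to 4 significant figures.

Transmission delays (L/R per hop): 0.00768667, 0.0196255, 0.000249297 ms; sum = 0.0275615 ms.
Propagation delays (d/s per hop): 1.33, 0.20098, 6.60377 ms; sum = 8.13475 ms.
Processing at 2 router(s): 2 × 2.1 ms = 4.2 ms.
End-to-end = 12.36 ms.

12.36 ms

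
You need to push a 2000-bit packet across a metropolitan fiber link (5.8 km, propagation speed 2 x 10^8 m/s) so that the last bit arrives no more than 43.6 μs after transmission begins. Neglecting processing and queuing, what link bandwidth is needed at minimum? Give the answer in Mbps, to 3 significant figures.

137 Mbps

Propagation delay = 5800 / 200000000 = 29 μs.
Transmission budget = 43.6 − 29 = 14.6 μs.
R ≥ L / t_tx = 2000 bits / 1.46e-05 s = 137 Mbps.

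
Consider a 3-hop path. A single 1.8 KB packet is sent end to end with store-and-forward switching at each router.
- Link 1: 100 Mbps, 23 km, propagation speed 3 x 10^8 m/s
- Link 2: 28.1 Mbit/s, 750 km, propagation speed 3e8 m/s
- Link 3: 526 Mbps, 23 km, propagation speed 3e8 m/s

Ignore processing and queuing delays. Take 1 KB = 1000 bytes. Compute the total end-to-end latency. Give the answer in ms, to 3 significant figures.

L = 14400 bits.
Transmission delays (L/R per hop): 0.144, 0.512456, 0.0273764 ms; sum = 0.683832 ms.
Propagation delays (d/s per hop): 0.0766667, 2.5, 0.0766667 ms; sum = 2.65333 ms.
End-to-end = 3.34 ms.

3.34 ms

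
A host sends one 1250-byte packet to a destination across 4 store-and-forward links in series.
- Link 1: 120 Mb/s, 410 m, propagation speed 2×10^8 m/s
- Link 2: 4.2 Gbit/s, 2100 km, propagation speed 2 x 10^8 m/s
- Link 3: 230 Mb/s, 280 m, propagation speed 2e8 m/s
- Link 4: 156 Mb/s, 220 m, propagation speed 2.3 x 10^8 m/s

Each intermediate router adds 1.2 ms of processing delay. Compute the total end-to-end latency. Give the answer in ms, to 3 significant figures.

14.3 ms

L = 1250 × 8 = 10000 bits.
Transmission delays (L/R per hop): 0.0833333, 0.00238095, 0.0434783, 0.0641026 ms; sum = 0.193295 ms.
Propagation delays (d/s per hop): 0.00205, 10.5, 0.0014, 0.000956522 ms; sum = 10.5044 ms.
Processing at 3 router(s): 3 × 1.2 ms = 3.6 ms.
End-to-end = 14.3 ms.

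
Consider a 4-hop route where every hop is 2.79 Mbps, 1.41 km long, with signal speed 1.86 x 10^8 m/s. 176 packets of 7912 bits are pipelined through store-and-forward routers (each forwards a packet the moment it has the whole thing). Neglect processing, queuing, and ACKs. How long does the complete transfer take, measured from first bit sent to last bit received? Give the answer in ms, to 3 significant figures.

Per-hop transmission t_tx = L/R = 7912/2790000 = 2.83584 ms.
Per-hop propagation t_prop = 1410/186000000 = 0.00758065 ms.
Pipeline fill: first packet needs 4·t_tx to clear all hops; remaining 175 packets each add one t_tx.
Total = (4+176-1)·t_tx + 4·t_prop = 179·2.83584 + 4·0.00758065 = 508 ms.

508 ms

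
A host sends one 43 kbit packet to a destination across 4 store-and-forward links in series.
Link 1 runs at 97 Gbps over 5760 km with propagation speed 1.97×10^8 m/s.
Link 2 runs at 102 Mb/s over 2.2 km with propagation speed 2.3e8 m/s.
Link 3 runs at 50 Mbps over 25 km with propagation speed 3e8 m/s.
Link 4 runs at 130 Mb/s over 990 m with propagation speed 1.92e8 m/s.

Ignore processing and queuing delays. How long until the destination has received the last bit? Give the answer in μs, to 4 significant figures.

L = 43000 bits.
Transmission delays (L/R per hop): 0.443299, 421.569, 860, 330.769 μs; sum = 1612.78 μs.
Propagation delays (d/s per hop): 29238.6, 9.56522, 83.3333, 5.15625 μs; sum = 29336.6 μs.
End-to-end = 30950 μs.

30950 μs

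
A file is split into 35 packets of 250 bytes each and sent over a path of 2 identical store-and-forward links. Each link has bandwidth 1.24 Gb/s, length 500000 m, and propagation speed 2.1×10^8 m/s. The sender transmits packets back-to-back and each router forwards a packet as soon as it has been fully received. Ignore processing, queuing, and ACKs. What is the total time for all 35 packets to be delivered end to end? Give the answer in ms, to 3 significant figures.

4.82 ms

Per-hop transmission t_tx = L/R = 2000/1240000000 = 0.0016129 ms.
Per-hop propagation t_prop = 500000/210000000 = 2.38095 ms.
Pipeline fill: first packet needs 2·t_tx to clear all hops; remaining 34 packets each add one t_tx.
Total = (2+35-1)·t_tx + 2·t_prop = 36·0.0016129 + 2·2.38095 = 4.82 ms.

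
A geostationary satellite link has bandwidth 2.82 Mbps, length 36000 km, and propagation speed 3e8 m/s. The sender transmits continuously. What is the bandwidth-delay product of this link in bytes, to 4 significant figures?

Propagation delay = 36000000 / 300000000 = 0.12 s.
BDP = R × t_prop = 2820000 × 0.12 = 338400 bits.
In bytes: 338400/8 = 42300 bytes.

42300 bytes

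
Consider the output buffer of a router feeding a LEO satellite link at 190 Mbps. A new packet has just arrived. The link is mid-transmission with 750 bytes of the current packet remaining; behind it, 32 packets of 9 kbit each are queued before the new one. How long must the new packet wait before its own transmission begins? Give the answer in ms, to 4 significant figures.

Each queued packet: L/R = 9000/190000000 = 0.0473684 ms.
32 queued → 1.51579 ms.
Plus remaining 6000 bits of current packet: 0.0315789 ms.
Queuing delay = 1.547 ms.

1.547 ms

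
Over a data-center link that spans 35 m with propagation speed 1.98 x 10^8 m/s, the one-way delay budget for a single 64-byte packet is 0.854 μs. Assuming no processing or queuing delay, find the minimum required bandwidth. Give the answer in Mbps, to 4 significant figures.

L = 512 bits.
Propagation delay = 35 / 198000000 = 0.176768 μs.
Transmission budget = 0.854 − 0.176768 = 0.677232 μs.
R ≥ L / t_tx = 512 bits / 6.77232e-07 s = 756.0 Mbps.

756.0 Mbps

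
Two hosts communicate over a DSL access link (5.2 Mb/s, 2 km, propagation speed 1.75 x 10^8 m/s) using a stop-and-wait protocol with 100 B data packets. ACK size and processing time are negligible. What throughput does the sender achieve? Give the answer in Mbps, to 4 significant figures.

t_tx = L/R = 800/5200000 = 0.000153846 s.
t_prop = 2000/175000000 = 1.14286e-05 s; RTT = 2.28571e-05 s.
Cycle = t_tx + RTT = 0.000176703 s.
Throughput = L / cycle = 800 / 0.000176703 = 4.527 Mbps.

4.527 Mbps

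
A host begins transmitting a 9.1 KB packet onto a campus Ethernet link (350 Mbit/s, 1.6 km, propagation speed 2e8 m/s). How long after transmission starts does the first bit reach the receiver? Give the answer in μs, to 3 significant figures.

First bit experiences only propagation delay: d/s = 1600/200000000 = 8.00 μs.

8.00 μs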